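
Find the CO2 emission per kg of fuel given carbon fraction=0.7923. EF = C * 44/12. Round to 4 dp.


EF = C_frac * (M_CO2 / M_C)
EF = 0.7923 * (44/12)
EF = 0.7923 * 3.666667 = 2.9051 kg_CO2/kg_fuel


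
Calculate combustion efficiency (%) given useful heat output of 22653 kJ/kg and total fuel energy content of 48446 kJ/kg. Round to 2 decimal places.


Efficiency = (Q_useful / Q_fuel) * 100
Efficiency = (22653 / 48446) * 100
Efficiency = 0.4676 * 100 = 46.76%


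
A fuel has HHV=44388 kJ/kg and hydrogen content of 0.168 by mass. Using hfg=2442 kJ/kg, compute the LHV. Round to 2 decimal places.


LHV = HHV - hfg * 9 * H
Water correction = 2442 * 9 * 0.168 = 3692.304 kJ/kg
LHV = 44388 - 3692.304 = 40695.70 kJ/kg


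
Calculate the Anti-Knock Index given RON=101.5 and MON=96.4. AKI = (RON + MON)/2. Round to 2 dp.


AKI = (RON + MON) / 2
AKI = (101.5 + 96.4) / 2
AKI = 197.9 / 2 = 98.95


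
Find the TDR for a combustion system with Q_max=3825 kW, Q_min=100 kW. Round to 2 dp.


TDR = Q_max / Q_min
TDR = 3825 / 100 = 38.25


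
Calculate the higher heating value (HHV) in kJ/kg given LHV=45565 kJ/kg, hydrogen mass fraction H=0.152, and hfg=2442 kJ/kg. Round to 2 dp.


HHV = LHV + hfg * 9 * H
Water addition = 2442 * 9 * 0.152 = 3340.656 kJ/kg
HHV = 45565 + 3340.656 = 48905.66 kJ/kg


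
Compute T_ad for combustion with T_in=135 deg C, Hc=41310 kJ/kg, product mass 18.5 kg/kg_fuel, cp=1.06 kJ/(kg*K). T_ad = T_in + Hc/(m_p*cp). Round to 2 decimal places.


T_ad = T_in + Hc / (m_p * cp)
Denominator = 18.5 * 1.06 = 19.6100
Temperature rise = 41310 / 19.6100 = 2106.58 K
T_ad = 135 + 2106.58 = 2241.58 deg C


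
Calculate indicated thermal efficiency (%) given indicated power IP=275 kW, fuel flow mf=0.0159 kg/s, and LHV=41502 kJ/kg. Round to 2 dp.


eta_ith = (IP / (mf * LHV)) * 100
Denominator = 0.0159 * 41502 = 659.8818 kW
eta_ith = (275 / 659.8818) * 100 = 41.67%


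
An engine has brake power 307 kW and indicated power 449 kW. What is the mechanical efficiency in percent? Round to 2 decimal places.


eta_mech = (BP / IP) * 100
Ratio = 307 / 449 = 0.6837
eta_mech = 0.6837 * 100 = 68.37%


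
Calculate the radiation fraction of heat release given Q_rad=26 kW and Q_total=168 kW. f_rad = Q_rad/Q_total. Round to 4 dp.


f_rad = Q_rad / Q_total
f_rad = 26 / 168 = 0.1548


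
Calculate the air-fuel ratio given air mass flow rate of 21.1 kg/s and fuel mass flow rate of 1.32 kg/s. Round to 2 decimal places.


AFR = m_air / m_fuel
AFR = 21.1 / 1.32 = 15.98


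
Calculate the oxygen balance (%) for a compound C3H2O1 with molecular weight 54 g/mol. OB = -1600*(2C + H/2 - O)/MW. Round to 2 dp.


OB = -1600 * (2C + H/2 - O) / MW
Inner = 2*3 + 2/2 - 1 = 6.00
OB = -1600 * 6.00 / 54 = -177.78%


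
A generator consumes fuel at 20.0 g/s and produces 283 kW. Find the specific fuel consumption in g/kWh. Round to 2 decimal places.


SFC = (mf / BP) * 3600
Rate = 20.0 / 283 = 0.070671 g/(s*kW)
SFC = 0.070671 * 3600 = 254.42 g/kWh


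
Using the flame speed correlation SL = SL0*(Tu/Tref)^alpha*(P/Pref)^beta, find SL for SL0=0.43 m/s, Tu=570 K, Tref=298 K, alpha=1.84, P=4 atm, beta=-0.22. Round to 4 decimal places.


SL = SL0 * (Tu/Tref)^alpha * (P/Pref)^beta
T ratio = 570/298 = 1.91275168
(T ratio)^alpha = 1.91275168^1.84 = 3.298009
(P/Pref)^beta = 4^(-0.22) = 0.737135
SL = 0.43 * 3.298009 * 0.737135 = 1.0454 m/s


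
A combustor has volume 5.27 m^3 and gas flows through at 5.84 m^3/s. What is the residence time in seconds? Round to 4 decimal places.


tau = V / Q_flow
tau = 5.27 / 5.84 = 0.9024 s


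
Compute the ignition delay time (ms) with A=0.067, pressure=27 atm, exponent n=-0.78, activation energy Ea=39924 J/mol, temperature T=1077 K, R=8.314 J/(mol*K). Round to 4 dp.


tau = A * P^n * exp(Ea/(R*T))
P^n = 27^(-0.78) = 0.07647795
Ea/(R*T) = 39924/(8.314*1077) = 4.458701
exp(Ea/(R*T)) = 86.375212
tau = 0.067 * 0.07647795 * 86.375212 = 0.4426 ms


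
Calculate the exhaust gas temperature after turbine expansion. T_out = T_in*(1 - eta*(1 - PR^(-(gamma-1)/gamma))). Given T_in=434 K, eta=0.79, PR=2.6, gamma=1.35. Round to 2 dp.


T_out = T_in * (1 - eta * (1 - PR^(-(gamma-1)/gamma)))
Exponent = -(1.35-1)/1.35 = -0.25925926
PR^exp = 2.6^(-0.25925926) = 0.78057442
Factor = 1 - 0.79*(1 - 0.78057442) = 0.82665379
T_out = 434 * 0.82665379 = 358.77 K


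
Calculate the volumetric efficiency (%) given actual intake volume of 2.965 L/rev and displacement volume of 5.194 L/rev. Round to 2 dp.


eta_v = (V_actual / V_disp) * 100
Ratio = 2.965 / 5.194 = 0.5709
eta_v = 0.5709 * 100 = 57.09%


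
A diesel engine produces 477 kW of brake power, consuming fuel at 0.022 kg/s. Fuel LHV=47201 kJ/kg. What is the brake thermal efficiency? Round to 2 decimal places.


eta_BTE = (BP / (mf * LHV)) * 100
Denominator = 0.022 * 47201 = 1038.4220 kW
eta_BTE = (477 / 1038.4220) * 100 = 45.94%


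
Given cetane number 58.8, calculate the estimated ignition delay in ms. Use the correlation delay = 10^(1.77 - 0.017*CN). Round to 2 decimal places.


delay = 10^(1.77 - 0.017*CN)
Exponent = 1.77 - 0.017*58.8 = 0.7704
delay = 10^0.7704 = 5.89 ms


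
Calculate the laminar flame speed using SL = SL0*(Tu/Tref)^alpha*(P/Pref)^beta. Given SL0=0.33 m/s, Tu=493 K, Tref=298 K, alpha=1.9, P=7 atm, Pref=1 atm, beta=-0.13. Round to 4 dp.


SL = SL0 * (Tu/Tref)^alpha * (P/Pref)^beta
T ratio = 493/298 = 1.65436242
(T ratio)^alpha = 1.65436242^1.9 = 2.602545
(P/Pref)^beta = 7^(-0.13) = 0.776492
SL = 0.33 * 2.602545 * 0.776492 = 0.6669 m/s


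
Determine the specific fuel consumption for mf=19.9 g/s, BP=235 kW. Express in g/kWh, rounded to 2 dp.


SFC = (mf / BP) * 3600
Rate = 19.9 / 235 = 0.084681 g/(s*kW)
SFC = 0.084681 * 3600 = 304.85 g/kWh


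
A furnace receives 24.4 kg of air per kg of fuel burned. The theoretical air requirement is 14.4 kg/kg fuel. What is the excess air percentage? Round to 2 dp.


Excess air = actual - stoichiometric = 24.4 - 14.4 = 10.00 kg/kg fuel
Excess air % = (excess / stoich) * 100 = (10.00 / 14.4) * 100 = 69.44%


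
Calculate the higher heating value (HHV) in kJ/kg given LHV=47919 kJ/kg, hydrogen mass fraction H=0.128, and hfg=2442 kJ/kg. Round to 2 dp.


HHV = LHV + hfg * 9 * H
Water addition = 2442 * 9 * 0.128 = 2813.184 kJ/kg
HHV = 47919 + 2813.184 = 50732.18 kJ/kg


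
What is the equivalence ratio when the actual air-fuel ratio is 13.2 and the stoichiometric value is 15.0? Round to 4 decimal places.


phi = AFR_stoich / AFR_actual
phi = 15.0 / 13.2 = 1.1364


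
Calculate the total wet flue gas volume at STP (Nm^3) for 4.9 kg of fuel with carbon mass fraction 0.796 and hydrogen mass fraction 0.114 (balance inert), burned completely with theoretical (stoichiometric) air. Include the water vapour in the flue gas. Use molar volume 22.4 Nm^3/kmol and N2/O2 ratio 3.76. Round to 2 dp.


Per kg fuel: CO2 = (C/12 kmol)*22.4 = (0.796/12)*22.4 = 1.48587 Nm^3
Per kg fuel: H2O = (H/2 kmol)*22.4 = (0.114/2)*22.4 = 1.27680 Nm^3
O2 needed per kg fuel = C/12 + H/4 = 0.796/12 + 0.114/4 = 0.09483333 kmol
Per kg fuel: N2 = O2*3.76*22.4 = 0.09483333*3.76*22.4 = 7.98724 Nm^3
Total per kg = 1.48587 + 1.27680 + 7.98724 = 10.74991 Nm^3
Total = 10.74991 * 4.9 = 52.67 Nm^3


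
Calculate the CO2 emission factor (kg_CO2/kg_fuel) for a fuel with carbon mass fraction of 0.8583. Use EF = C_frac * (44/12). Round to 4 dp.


EF = C_frac * (M_CO2 / M_C)
EF = 0.8583 * (44/12)
EF = 0.8583 * 3.666667 = 3.1471 kg_CO2/kg_fuel


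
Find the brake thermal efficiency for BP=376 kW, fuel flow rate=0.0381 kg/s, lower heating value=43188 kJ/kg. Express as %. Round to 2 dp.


eta_BTE = (BP / (mf * LHV)) * 100
Denominator = 0.0381 * 43188 = 1645.4628 kW
eta_BTE = (376 / 1645.4628) * 100 = 22.85%


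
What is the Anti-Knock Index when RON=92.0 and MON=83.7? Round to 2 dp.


AKI = (RON + MON) / 2
AKI = (92.0 + 83.7) / 2
AKI = 175.7 / 2 = 87.85


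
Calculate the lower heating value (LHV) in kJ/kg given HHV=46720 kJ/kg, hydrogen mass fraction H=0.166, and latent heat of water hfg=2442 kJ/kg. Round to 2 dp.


LHV = HHV - hfg * 9 * H
Water correction = 2442 * 9 * 0.166 = 3648.348 kJ/kg
LHV = 46720 - 3648.348 = 43071.65 kJ/kg


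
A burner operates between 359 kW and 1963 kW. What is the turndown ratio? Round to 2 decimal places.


TDR = Q_max / Q_min
TDR = 1963 / 359 = 5.47


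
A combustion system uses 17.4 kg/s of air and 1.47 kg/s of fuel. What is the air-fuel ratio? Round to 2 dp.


AFR = m_air / m_fuel
AFR = 17.4 / 1.47 = 11.84


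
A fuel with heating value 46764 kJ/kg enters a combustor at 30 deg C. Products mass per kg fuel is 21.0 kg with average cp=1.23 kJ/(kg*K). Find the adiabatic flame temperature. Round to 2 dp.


T_ad = T_in + Hc / (m_p * cp)
Denominator = 21.0 * 1.23 = 25.8300
Temperature rise = 46764 / 25.8300 = 1810.45 K
T_ad = 30 + 1810.45 = 1840.45 deg C


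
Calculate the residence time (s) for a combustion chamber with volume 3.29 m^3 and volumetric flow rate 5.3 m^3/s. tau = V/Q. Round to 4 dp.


tau = V / Q_flow
tau = 3.29 / 5.3 = 0.6208 s


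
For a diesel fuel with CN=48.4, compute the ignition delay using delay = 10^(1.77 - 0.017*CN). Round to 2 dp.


delay = 10^(1.77 - 0.017*CN)
Exponent = 1.77 - 0.017*48.4 = 0.9472
delay = 10^0.9472 = 8.86 ms


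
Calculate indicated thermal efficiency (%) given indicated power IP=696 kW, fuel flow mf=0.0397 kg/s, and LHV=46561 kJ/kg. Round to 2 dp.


eta_ith = (IP / (mf * LHV)) * 100
Denominator = 0.0397 * 46561 = 1848.4717 kW
eta_ith = (696 / 1848.4717) * 100 = 37.65%


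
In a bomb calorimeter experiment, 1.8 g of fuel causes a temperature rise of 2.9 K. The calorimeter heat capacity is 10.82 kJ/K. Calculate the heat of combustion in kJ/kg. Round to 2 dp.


Hc = C_cal * delta_T / m_fuel
Q_released = 10.82 * 2.9 = 31.3780 kJ
m_fuel = 1.8 g = 1.8/1000 kg = 0.001800 kg
Hc = 31.3780 / 0.001800 = 17432.22 kJ/kg


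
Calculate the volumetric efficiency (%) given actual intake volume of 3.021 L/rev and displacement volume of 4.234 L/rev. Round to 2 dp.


eta_v = (V_actual / V_disp) * 100
Ratio = 3.021 / 4.234 = 0.7135
eta_v = 0.7135 * 100 = 71.35%


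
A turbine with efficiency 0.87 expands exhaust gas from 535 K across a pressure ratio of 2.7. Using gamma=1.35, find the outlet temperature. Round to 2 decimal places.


T_out = T_in * (1 - eta * (1 - PR^(-(gamma-1)/gamma)))
Exponent = -(1.35-1)/1.35 = -0.25925926
PR^exp = 2.7^(-0.25925926) = 0.77297411
Factor = 1 - 0.87*(1 - 0.77297411) = 0.80248748
T_out = 535 * 0.80248748 = 429.33 K


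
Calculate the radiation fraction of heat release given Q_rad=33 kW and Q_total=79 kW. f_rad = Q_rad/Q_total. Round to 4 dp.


f_rad = Q_rad / Q_total
f_rad = 33 / 79 = 0.4177


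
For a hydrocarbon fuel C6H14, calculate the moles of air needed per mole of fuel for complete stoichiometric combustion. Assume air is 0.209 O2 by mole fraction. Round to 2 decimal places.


Balanced combustion: C6H14 + 9.5 O2 -> 6 CO2 + 7 H2O
O2 needed = C + H/4 = 6 + 14/4 = 9.50 moles
Air moles = O2 / 0.209 = 9.50 / 0.209 = 45.45 moles air


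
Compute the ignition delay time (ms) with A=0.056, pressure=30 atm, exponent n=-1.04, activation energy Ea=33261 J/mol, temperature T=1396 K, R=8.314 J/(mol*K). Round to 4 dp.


tau = A * P^n * exp(Ea/(R*T))
P^n = 30^(-1.04) = 0.02909336
Ea/(R*T) = 33261/(8.314*1396) = 2.865760
exp(Ea/(R*T)) = 17.562401
tau = 0.056 * 0.02909336 * 17.562401 = 0.0286 ms


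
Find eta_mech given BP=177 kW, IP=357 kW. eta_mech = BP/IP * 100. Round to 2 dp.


eta_mech = (BP / IP) * 100
Ratio = 177 / 357 = 0.4958
eta_mech = 0.4958 * 100 = 49.58%


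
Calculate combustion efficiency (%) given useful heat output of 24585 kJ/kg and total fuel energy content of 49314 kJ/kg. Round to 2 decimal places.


Efficiency = (Q_useful / Q_fuel) * 100
Efficiency = (24585 / 49314) * 100
Efficiency = 0.4985 * 100 = 49.85%


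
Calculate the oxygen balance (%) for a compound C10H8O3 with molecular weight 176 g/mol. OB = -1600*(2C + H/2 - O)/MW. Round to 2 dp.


OB = -1600 * (2C + H/2 - O) / MW
Inner = 2*10 + 8/2 - 3 = 21.00
OB = -1600 * 21.00 / 176 = -190.91%


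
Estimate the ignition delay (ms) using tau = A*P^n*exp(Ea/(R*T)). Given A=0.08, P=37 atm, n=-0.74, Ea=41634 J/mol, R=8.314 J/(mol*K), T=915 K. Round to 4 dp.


tau = A * P^n * exp(Ea/(R*T))
P^n = 37^(-0.74) = 0.06910838
Ea/(R*T) = 41634/(8.314*915) = 5.472894
exp(Ea/(R*T)) = 238.148359
tau = 0.08 * 0.06910838 * 238.148359 = 1.3166 ms


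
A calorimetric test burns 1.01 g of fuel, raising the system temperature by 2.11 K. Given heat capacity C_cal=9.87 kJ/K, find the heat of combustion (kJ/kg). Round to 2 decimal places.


Hc = C_cal * delta_T / m_fuel
Q_released = 9.87 * 2.11 = 20.8257 kJ
m_fuel = 1.01 g = 1.01/1000 kg = 0.001010 kg
Hc = 20.8257 / 0.001010 = 20619.50 kJ/kg


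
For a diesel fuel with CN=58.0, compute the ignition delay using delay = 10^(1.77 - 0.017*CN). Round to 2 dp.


delay = 10^(1.77 - 0.017*CN)
Exponent = 1.77 - 0.017*58.0 = 0.7840
delay = 10^0.7840 = 6.08 ms


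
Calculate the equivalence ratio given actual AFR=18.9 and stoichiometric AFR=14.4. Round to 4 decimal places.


phi = AFR_stoich / AFR_actual
phi = 14.4 / 18.9 = 0.7619


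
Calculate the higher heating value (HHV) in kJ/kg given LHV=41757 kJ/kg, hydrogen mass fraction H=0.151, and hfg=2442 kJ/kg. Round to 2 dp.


HHV = LHV + hfg * 9 * H
Water addition = 2442 * 9 * 0.151 = 3318.678 kJ/kg
HHV = 41757 + 3318.678 = 45075.68 kJ/kg


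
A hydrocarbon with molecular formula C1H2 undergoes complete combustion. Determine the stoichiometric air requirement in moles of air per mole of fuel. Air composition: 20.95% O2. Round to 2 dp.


Balanced combustion: C1H2 + 1.5 O2 -> 1 CO2 + 1 H2O
O2 needed = C + H/4 = 1 + 2/4 = 1.50 moles
Air moles = O2 / 0.2095 = 1.50 / 0.2095 = 7.16 moles air


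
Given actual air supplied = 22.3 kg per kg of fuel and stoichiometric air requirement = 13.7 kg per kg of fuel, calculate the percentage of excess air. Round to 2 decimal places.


Excess air = actual - stoichiometric = 22.3 - 13.7 = 8.60 kg/kg fuel
Excess air % = (excess / stoich) * 100 = (8.60 / 13.7) * 100 = 62.77%


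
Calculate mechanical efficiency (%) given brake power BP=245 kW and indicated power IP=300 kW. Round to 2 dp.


eta_mech = (BP / IP) * 100
Ratio = 245 / 300 = 0.8167
eta_mech = 0.8167 * 100 = 81.67%


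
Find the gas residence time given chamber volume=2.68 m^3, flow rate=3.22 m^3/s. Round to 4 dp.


tau = V / Q_flow
tau = 2.68 / 3.22 = 0.8323 s


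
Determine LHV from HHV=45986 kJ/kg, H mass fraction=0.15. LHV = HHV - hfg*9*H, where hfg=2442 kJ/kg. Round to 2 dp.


LHV = HHV - hfg * 9 * H
Water correction = 2442 * 9 * 0.15 = 3296.700 kJ/kg
LHV = 45986 - 3296.700 = 42689.30 kJ/kg


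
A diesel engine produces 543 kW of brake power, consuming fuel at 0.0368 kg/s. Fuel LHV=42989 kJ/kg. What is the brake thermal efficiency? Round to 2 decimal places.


eta_BTE = (BP / (mf * LHV)) * 100
Denominator = 0.0368 * 42989 = 1581.9952 kW
eta_BTE = (543 / 1581.9952) * 100 = 34.32%


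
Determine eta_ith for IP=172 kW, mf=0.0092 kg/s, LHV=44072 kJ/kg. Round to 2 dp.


eta_ith = (IP / (mf * LHV)) * 100
Denominator = 0.0092 * 44072 = 405.4624 kW
eta_ith = (172 / 405.4624) * 100 = 42.42%


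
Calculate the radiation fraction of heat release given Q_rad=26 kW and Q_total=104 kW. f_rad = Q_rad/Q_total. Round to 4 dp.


f_rad = Q_rad / Q_total
f_rad = 26 / 104 = 0.2500


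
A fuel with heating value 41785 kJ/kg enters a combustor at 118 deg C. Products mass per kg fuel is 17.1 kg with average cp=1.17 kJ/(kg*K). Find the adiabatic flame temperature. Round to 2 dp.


T_ad = T_in + Hc / (m_p * cp)
Denominator = 17.1 * 1.17 = 20.0070
Temperature rise = 41785 / 20.0070 = 2088.52 K
T_ad = 118 + 2088.52 = 2206.52 deg C


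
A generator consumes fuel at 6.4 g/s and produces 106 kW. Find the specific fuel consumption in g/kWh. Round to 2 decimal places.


SFC = (mf / BP) * 3600
Rate = 6.4 / 106 = 0.060377 g/(s*kW)
SFC = 0.060377 * 3600 = 217.36 g/kWh


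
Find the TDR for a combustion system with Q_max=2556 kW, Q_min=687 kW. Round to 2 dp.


TDR = Q_max / Q_min
TDR = 2556 / 687 = 3.72


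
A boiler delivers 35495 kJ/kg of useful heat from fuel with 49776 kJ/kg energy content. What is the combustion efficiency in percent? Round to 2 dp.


Efficiency = (Q_useful / Q_fuel) * 100
Efficiency = (35495 / 49776) * 100
Efficiency = 0.7131 * 100 = 71.31%


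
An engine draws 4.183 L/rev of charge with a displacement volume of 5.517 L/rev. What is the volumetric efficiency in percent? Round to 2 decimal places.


eta_v = (V_actual / V_disp) * 100
Ratio = 4.183 / 5.517 = 0.7582
eta_v = 0.7582 * 100 = 75.82%


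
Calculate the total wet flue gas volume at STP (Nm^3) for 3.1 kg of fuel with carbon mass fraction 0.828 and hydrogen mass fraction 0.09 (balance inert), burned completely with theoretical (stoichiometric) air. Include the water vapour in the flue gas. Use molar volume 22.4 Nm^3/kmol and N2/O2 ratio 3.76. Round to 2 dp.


Per kg fuel: CO2 = (C/12 kmol)*22.4 = (0.828/12)*22.4 = 1.54560 Nm^3
Per kg fuel: H2O = (H/2 kmol)*22.4 = (0.09/2)*22.4 = 1.00800 Nm^3
O2 needed per kg fuel = C/12 + H/4 = 0.828/12 + 0.09/4 = 0.09150000 kmol
Per kg fuel: N2 = O2*3.76*22.4 = 0.09150000*3.76*22.4 = 7.70650 Nm^3
Total per kg = 1.54560 + 1.00800 + 7.70650 = 10.26010 Nm^3
Total = 10.26010 * 3.1 = 31.81 Nm^3


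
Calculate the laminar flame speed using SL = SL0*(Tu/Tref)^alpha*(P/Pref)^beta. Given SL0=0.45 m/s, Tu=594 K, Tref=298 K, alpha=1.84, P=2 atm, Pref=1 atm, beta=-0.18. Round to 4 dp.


SL = SL0 * (Tu/Tref)^alpha * (P/Pref)^beta
T ratio = 594/298 = 1.99328859
(T ratio)^alpha = 1.99328859^1.84 = 3.558026
(P/Pref)^beta = 2^(-0.18) = 0.882703
SL = 0.45 * 3.558026 * 0.882703 = 1.4133 m/s


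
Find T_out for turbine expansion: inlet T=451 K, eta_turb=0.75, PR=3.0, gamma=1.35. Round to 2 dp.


T_out = T_in * (1 - eta * (1 - PR^(-(gamma-1)/gamma)))
Exponent = -(1.35-1)/1.35 = -0.25925926
PR^exp = 3.0^(-0.25925926) = 0.75214556
Factor = 1 - 0.75*(1 - 0.75214556) = 0.81410917
T_out = 451 * 0.81410917 = 367.16 K


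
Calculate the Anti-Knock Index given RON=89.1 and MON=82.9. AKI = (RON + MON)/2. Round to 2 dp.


AKI = (RON + MON) / 2
AKI = (89.1 + 82.9) / 2
AKI = 172.0 / 2 = 86.00


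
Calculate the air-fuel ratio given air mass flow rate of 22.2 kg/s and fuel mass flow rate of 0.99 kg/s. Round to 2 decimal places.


AFR = m_air / m_fuel
AFR = 22.2 / 0.99 = 22.42


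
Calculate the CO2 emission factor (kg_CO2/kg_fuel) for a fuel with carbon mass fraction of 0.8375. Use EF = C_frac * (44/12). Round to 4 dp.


EF = C_frac * (M_CO2 / M_C)
EF = 0.8375 * (44/12)
EF = 0.8375 * 3.666667 = 3.0708 kg_CO2/kg_fuel


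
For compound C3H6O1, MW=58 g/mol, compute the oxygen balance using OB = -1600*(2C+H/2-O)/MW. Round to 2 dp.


OB = -1600 * (2C + H/2 - O) / MW
Inner = 2*3 + 6/2 - 1 = 8.00
OB = -1600 * 8.00 / 58 = -220.69%


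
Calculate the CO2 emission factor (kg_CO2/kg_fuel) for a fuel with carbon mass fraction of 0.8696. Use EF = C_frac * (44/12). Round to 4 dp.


EF = C_frac * (M_CO2 / M_C)
EF = 0.8696 * (44/12)
EF = 0.8696 * 3.666667 = 3.1885 kg_CO2/kg_fuel


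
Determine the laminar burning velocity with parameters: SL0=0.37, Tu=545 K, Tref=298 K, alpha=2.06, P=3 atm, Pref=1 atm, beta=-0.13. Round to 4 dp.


SL = SL0 * (Tu/Tref)^alpha * (P/Pref)^beta
T ratio = 545/298 = 1.82885906
(T ratio)^alpha = 1.82885906^2.06 = 3.468097
(P/Pref)^beta = 3^(-0.13) = 0.866910
SL = 0.37 * 3.468097 * 0.866910 = 1.1124 m/s


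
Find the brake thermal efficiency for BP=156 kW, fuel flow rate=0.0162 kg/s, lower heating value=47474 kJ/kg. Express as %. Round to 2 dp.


eta_BTE = (BP / (mf * LHV)) * 100
Denominator = 0.0162 * 47474 = 769.0788 kW
eta_BTE = (156 / 769.0788) * 100 = 20.28%


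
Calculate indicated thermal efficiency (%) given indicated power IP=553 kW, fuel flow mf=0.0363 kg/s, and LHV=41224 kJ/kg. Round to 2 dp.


eta_ith = (IP / (mf * LHV)) * 100
Denominator = 0.0363 * 41224 = 1496.4312 kW
eta_ith = (553 / 1496.4312) * 100 = 36.95%


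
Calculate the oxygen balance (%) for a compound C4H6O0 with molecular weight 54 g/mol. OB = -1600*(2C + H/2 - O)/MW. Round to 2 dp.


OB = -1600 * (2C + H/2 - O) / MW
Inner = 2*4 + 6/2 - 0 = 11.00
OB = -1600 * 11.00 / 54 = -325.93%


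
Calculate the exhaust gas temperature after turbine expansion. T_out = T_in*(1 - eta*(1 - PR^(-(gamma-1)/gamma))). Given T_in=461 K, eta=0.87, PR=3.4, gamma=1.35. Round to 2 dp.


T_out = T_in * (1 - eta * (1 - PR^(-(gamma-1)/gamma)))
Exponent = -(1.35-1)/1.35 = -0.25925926
PR^exp = 3.4^(-0.25925926) = 0.72813041
Factor = 1 - 0.87*(1 - 0.72813041) = 0.76347346
T_out = 461 * 0.76347346 = 351.96 K


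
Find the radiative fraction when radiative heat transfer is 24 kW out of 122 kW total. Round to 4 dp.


f_rad = Q_rad / Q_total
f_rad = 24 / 122 = 0.1967


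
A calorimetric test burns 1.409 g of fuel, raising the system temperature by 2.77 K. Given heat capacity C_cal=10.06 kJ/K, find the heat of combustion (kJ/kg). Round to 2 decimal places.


Hc = C_cal * delta_T / m_fuel
Q_released = 10.06 * 2.77 = 27.8662 kJ
m_fuel = 1.409 g = 1.409/1000 kg = 0.001409 kg
Hc = 27.8662 / 0.001409 = 19777.29 kJ/kg


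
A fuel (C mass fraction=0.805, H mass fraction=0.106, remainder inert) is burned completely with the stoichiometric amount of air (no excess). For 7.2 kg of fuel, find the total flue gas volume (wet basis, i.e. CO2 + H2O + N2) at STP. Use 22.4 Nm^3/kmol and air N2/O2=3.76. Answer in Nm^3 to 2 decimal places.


Per kg fuel: CO2 = (C/12 kmol)*22.4 = (0.805/12)*22.4 = 1.50267 Nm^3
Per kg fuel: H2O = (H/2 kmol)*22.4 = (0.106/2)*22.4 = 1.18720 Nm^3
O2 needed per kg fuel = C/12 + H/4 = 0.805/12 + 0.106/4 = 0.09358333 kmol
Per kg fuel: N2 = O2*3.76*22.4 = 0.09358333*3.76*22.4 = 7.88196 Nm^3
Total per kg = 1.50267 + 1.18720 + 7.88196 = 10.57183 Nm^3
Total = 10.57183 * 7.2 = 76.12 Nm^3


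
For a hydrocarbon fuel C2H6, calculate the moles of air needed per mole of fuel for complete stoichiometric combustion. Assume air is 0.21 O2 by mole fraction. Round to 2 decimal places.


Balanced combustion: C2H6 + 3.5 O2 -> 2 CO2 + 3 H2O
O2 needed = C + H/4 = 2 + 6/4 = 3.50 moles
Air moles = O2 / 0.21 = 3.50 / 0.21 = 16.67 moles air


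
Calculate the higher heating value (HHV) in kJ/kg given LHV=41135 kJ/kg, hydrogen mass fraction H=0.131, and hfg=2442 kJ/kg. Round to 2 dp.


HHV = LHV + hfg * 9 * H
Water addition = 2442 * 9 * 0.131 = 2879.118 kJ/kg
HHV = 41135 + 2879.118 = 44014.12 kJ/kg


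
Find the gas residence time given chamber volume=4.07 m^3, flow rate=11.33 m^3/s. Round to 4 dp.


tau = V / Q_flow
tau = 4.07 / 11.33 = 0.3592 s


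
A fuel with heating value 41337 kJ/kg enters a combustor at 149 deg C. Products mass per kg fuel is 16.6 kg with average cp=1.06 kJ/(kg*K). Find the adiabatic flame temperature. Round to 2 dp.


T_ad = T_in + Hc / (m_p * cp)
Denominator = 16.6 * 1.06 = 17.5960
Temperature rise = 41337 / 17.5960 = 2349.23 K
T_ad = 149 + 2349.23 = 2498.23 deg C


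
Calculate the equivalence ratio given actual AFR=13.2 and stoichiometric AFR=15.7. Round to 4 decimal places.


phi = AFR_stoich / AFR_actual
phi = 15.7 / 13.2 = 1.1894


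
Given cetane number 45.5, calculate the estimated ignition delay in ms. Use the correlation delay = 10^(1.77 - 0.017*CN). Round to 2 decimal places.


delay = 10^(1.77 - 0.017*CN)
Exponent = 1.77 - 0.017*45.5 = 0.9965
delay = 10^0.9965 = 9.92 ms


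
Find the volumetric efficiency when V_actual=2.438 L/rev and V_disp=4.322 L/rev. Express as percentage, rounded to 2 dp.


eta_v = (V_actual / V_disp) * 100
Ratio = 2.438 / 4.322 = 0.5641
eta_v = 0.5641 * 100 = 56.41%


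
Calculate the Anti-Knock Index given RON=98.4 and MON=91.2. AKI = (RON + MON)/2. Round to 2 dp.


AKI = (RON + MON) / 2
AKI = (98.4 + 91.2) / 2
AKI = 189.6 / 2 = 94.80


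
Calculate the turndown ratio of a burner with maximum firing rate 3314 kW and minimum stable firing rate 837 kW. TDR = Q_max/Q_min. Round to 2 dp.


TDR = Q_max / Q_min
TDR = 3314 / 837 = 3.96


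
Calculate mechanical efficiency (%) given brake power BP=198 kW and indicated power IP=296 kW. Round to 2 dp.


eta_mech = (BP / IP) * 100
Ratio = 198 / 296 = 0.6689
eta_mech = 0.6689 * 100 = 66.89%


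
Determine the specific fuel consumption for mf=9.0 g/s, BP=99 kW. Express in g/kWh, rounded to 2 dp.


SFC = (mf / BP) * 3600
Rate = 9.0 / 99 = 0.090909 g/(s*kW)
SFC = 0.090909 * 3600 = 327.27 g/kWh


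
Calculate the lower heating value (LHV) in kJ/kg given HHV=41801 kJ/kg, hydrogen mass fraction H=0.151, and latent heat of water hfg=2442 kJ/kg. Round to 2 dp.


LHV = HHV - hfg * 9 * H
Water correction = 2442 * 9 * 0.151 = 3318.678 kJ/kg
LHV = 41801 - 3318.678 = 38482.32 kJ/kg


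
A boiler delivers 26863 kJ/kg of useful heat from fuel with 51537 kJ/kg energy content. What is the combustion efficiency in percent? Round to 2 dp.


Efficiency = (Q_useful / Q_fuel) * 100
Efficiency = (26863 / 51537) * 100
Efficiency = 0.5212 * 100 = 52.12%


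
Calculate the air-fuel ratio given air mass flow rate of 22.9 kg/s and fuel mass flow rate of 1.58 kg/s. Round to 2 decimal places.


AFR = m_air / m_fuel
AFR = 22.9 / 1.58 = 14.49


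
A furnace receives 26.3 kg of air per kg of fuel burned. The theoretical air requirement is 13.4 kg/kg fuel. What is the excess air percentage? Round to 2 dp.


Excess air = actual - stoichiometric = 26.3 - 13.4 = 12.90 kg/kg fuel
Excess air % = (excess / stoich) * 100 = (12.90 / 13.4) * 100 = 96.27%


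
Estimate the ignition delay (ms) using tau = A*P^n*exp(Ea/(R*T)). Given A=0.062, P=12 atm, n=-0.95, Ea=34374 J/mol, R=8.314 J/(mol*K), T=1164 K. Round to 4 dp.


tau = A * P^n * exp(Ea/(R*T))
P^n = 12^(-0.95) = 0.09435780
Ea/(R*T) = 34374/(8.314*1164) = 3.551952
exp(Ea/(R*T)) = 34.881335
tau = 0.062 * 0.09435780 * 34.881335 = 0.2041 ms


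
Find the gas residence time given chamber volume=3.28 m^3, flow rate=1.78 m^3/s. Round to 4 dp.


tau = V / Q_flow
tau = 3.28 / 1.78 = 1.8427 s


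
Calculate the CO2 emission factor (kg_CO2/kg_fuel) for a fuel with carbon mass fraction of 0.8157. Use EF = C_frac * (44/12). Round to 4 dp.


EF = C_frac * (M_CO2 / M_C)
EF = 0.8157 * (44/12)
EF = 0.8157 * 3.666667 = 2.9909 kg_CO2/kg_fuel


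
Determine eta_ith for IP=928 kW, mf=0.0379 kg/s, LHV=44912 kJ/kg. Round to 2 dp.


eta_ith = (IP / (mf * LHV)) * 100
Denominator = 0.0379 * 44912 = 1702.1648 kW
eta_ith = (928 / 1702.1648) * 100 = 54.52%


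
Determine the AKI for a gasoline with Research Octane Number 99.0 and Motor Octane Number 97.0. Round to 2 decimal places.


AKI = (RON + MON) / 2
AKI = (99.0 + 97.0) / 2
AKI = 196.0 / 2 = 98.00


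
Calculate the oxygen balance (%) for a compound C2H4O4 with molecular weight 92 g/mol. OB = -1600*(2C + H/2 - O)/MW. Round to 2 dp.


OB = -1600 * (2C + H/2 - O) / MW
Inner = 2*2 + 4/2 - 4 = 2.00
OB = -1600 * 2.00 / 92 = -34.78%


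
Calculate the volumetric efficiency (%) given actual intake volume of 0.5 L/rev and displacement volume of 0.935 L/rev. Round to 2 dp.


eta_v = (V_actual / V_disp) * 100
Ratio = 0.5 / 0.935 = 0.5348
eta_v = 0.5348 * 100 = 53.48%


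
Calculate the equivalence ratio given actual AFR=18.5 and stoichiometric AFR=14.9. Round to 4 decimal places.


phi = AFR_stoich / AFR_actual
phi = 14.9 / 18.5 = 0.8054


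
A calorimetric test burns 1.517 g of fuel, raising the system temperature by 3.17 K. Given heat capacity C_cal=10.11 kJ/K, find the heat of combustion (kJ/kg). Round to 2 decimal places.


Hc = C_cal * delta_T / m_fuel
Q_released = 10.11 * 3.17 = 32.0487 kJ
m_fuel = 1.517 g = 1.517/1000 kg = 0.001517 kg
Hc = 32.0487 / 0.001517 = 21126.37 kJ/kg


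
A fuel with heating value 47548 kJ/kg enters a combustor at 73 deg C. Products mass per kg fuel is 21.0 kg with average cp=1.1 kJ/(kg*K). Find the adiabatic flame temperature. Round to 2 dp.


T_ad = T_in + Hc / (m_p * cp)
Denominator = 21.0 * 1.1 = 23.1000
Temperature rise = 47548 / 23.1000 = 2058.35 K
T_ad = 73 + 2058.35 = 2131.35 deg C


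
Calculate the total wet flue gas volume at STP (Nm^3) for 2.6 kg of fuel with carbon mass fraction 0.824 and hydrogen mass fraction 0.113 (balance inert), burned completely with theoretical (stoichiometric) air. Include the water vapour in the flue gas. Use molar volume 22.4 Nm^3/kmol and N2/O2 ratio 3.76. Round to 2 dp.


Per kg fuel: CO2 = (C/12 kmol)*22.4 = (0.824/12)*22.4 = 1.53813 Nm^3
Per kg fuel: H2O = (H/2 kmol)*22.4 = (0.113/2)*22.4 = 1.26560 Nm^3
O2 needed per kg fuel = C/12 + H/4 = 0.824/12 + 0.113/4 = 0.09691667 kmol
Per kg fuel: N2 = O2*3.76*22.4 = 0.09691667*3.76*22.4 = 8.16271 Nm^3
Total per kg = 1.53813 + 1.26560 + 8.16271 = 10.96644 Nm^3
Total = 10.96644 * 2.6 = 28.51 Nm^3


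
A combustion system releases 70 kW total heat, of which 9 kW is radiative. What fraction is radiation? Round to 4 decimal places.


f_rad = Q_rad / Q_total
f_rad = 9 / 70 = 0.1286


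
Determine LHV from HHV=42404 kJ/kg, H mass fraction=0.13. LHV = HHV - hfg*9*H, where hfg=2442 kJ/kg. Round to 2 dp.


LHV = HHV - hfg * 9 * H
Water correction = 2442 * 9 * 0.13 = 2857.140 kJ/kg
LHV = 42404 - 2857.140 = 39546.86 kJ/kg


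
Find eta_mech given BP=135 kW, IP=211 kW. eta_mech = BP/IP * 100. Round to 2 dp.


eta_mech = (BP / IP) * 100
Ratio = 135 / 211 = 0.6398
eta_mech = 0.6398 * 100 = 63.98%


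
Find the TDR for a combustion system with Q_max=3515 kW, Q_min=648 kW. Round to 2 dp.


TDR = Q_max / Q_min
TDR = 3515 / 648 = 5.42


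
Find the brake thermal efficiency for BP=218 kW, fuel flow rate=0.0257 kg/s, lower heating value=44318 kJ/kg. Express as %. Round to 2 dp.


eta_BTE = (BP / (mf * LHV)) * 100
Denominator = 0.0257 * 44318 = 1138.9726 kW
eta_BTE = (218 / 1138.9726) * 100 = 19.14%


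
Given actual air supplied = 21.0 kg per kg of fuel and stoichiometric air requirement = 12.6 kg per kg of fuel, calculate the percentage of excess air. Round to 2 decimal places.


Excess air = actual - stoichiometric = 21.0 - 12.6 = 8.40 kg/kg fuel
Excess air % = (excess / stoich) * 100 = (8.40 / 12.6) * 100 = 66.67%


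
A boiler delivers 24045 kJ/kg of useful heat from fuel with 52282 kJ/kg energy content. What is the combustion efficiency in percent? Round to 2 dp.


Efficiency = (Q_useful / Q_fuel) * 100
Efficiency = (24045 / 52282) * 100
Efficiency = 0.4599 * 100 = 45.99%


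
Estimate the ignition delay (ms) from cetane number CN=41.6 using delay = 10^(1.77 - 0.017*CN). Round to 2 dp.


delay = 10^(1.77 - 0.017*CN)
Exponent = 1.77 - 0.017*41.6 = 1.0628
delay = 10^1.0628 = 11.56 ms


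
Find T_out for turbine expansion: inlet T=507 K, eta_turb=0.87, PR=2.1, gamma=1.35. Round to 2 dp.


T_out = T_in * (1 - eta * (1 - PR^(-(gamma-1)/gamma)))
Exponent = -(1.35-1)/1.35 = -0.25925926
PR^exp = 2.1^(-0.25925926) = 0.82501466
Factor = 1 - 0.87*(1 - 0.82501466) = 0.84776275
T_out = 507 * 0.84776275 = 429.82 K


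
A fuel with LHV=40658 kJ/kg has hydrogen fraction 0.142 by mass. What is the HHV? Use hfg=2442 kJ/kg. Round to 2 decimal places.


HHV = LHV + hfg * 9 * H
Water addition = 2442 * 9 * 0.142 = 3120.876 kJ/kg
HHV = 40658 + 3120.876 = 43778.88 kJ/kg


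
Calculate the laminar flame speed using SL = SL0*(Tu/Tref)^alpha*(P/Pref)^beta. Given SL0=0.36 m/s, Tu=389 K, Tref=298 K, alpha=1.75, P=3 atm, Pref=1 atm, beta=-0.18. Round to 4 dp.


SL = SL0 * (Tu/Tref)^alpha * (P/Pref)^beta
T ratio = 389/298 = 1.30536913
(T ratio)^alpha = 1.30536913^1.75 = 1.594165
(P/Pref)^beta = 3^(-0.18) = 0.820575
SL = 0.36 * 1.594165 * 0.820575 = 0.4709 m/s


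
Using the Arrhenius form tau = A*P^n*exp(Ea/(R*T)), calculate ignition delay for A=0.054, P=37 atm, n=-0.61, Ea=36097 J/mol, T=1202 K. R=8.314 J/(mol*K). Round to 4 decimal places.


tau = A * P^n * exp(Ea/(R*T))
P^n = 37^(-0.61) = 0.11050882
Ea/(R*T) = 36097/(8.314*1202) = 3.612074
exp(Ea/(R*T)) = 37.042795
tau = 0.054 * 0.11050882 * 37.042795 = 0.2211 ms


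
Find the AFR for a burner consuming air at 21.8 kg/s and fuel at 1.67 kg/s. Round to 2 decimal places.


AFR = m_air / m_fuel
AFR = 21.8 / 1.67 = 13.05


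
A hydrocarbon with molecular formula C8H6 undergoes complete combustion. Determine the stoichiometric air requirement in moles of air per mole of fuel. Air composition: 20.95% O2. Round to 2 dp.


Balanced combustion: C8H6 + 9.5 O2 -> 8 CO2 + 3 H2O
O2 needed = C + H/4 = 8 + 6/4 = 9.50 moles
Air moles = O2 / 0.2095 = 9.50 / 0.2095 = 45.35 moles air


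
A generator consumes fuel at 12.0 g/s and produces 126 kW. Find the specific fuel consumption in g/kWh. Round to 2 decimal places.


SFC = (mf / BP) * 3600
Rate = 12.0 / 126 = 0.095238 g/(s*kW)
SFC = 0.095238 * 3600 = 342.86 g/kWh


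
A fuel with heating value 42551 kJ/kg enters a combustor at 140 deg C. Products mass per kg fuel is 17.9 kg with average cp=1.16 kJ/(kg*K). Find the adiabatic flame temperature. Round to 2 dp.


T_ad = T_in + Hc / (m_p * cp)
Denominator = 17.9 * 1.16 = 20.7640
Temperature rise = 42551 / 20.7640 = 2049.27 K
T_ad = 140 + 2049.27 = 2189.27 deg C


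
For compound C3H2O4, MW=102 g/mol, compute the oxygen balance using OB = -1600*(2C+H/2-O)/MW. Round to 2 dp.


OB = -1600 * (2C + H/2 - O) / MW
Inner = 2*3 + 2/2 - 4 = 3.00
OB = -1600 * 3.00 / 102 = -47.06%


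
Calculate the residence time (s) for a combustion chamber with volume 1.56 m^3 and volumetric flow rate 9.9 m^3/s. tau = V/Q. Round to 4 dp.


tau = V / Q_flow
tau = 1.56 / 9.9 = 0.1576 s


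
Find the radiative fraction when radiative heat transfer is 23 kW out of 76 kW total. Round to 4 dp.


f_rad = Q_rad / Q_total
f_rad = 23 / 76 = 0.3026


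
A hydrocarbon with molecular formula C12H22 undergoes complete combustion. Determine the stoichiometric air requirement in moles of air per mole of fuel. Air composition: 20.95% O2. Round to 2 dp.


Balanced combustion: C12H22 + 17.5 O2 -> 12 CO2 + 11 H2O
O2 needed = C + H/4 = 12 + 22/4 = 17.50 moles
Air moles = O2 / 0.2095 = 17.50 / 0.2095 = 83.53 moles air


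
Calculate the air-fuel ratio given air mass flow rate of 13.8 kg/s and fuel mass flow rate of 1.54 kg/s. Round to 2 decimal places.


AFR = m_air / m_fuel
AFR = 13.8 / 1.54 = 8.96


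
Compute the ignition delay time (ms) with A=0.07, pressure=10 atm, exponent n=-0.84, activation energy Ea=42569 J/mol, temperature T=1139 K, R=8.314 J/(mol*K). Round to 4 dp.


tau = A * P^n * exp(Ea/(R*T))
P^n = 10^(-0.84) = 0.14454398
Ea/(R*T) = 42569/(8.314*1139) = 4.495311
exp(Ea/(R*T)) = 89.595993
tau = 0.07 * 0.14454398 * 89.595993 = 0.9065 ms


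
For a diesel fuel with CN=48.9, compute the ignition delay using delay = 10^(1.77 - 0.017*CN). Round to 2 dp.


delay = 10^(1.77 - 0.017*CN)
Exponent = 1.77 - 0.017*48.9 = 0.9387
delay = 10^0.9387 = 8.68 ms


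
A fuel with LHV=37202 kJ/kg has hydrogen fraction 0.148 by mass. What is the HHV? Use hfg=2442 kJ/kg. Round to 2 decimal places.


HHV = LHV + hfg * 9 * H
Water addition = 2442 * 9 * 0.148 = 3252.744 kJ/kg
HHV = 37202 + 3252.744 = 40454.74 kJ/kg


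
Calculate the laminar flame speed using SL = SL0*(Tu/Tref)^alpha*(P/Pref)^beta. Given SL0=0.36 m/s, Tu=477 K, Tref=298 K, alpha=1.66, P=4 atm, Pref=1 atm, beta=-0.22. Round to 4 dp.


SL = SL0 * (Tu/Tref)^alpha * (P/Pref)^beta
T ratio = 477/298 = 1.60067114
(T ratio)^alpha = 1.60067114^1.66 = 2.183441
(P/Pref)^beta = 4^(-0.22) = 0.737135
SL = 0.36 * 2.183441 * 0.737135 = 0.5794 m/s


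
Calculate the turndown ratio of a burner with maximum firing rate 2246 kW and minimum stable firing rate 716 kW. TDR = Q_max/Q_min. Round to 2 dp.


TDR = Q_max / Q_min
TDR = 2246 / 716 = 3.14


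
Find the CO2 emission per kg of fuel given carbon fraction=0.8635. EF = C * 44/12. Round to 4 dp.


EF = C_frac * (M_CO2 / M_C)
EF = 0.8635 * (44/12)
EF = 0.8635 * 3.666667 = 3.1662 kg_CO2/kg_fuel


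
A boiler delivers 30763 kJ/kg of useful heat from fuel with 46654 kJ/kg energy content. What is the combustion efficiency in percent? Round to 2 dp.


Efficiency = (Q_useful / Q_fuel) * 100
Efficiency = (30763 / 46654) * 100
Efficiency = 0.6594 * 100 = 65.94%


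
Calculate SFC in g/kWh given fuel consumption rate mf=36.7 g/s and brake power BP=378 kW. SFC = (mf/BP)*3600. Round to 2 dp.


SFC = (mf / BP) * 3600
Rate = 36.7 / 378 = 0.097090 g/(s*kW)
SFC = 0.097090 * 3600 = 349.52 g/kWh


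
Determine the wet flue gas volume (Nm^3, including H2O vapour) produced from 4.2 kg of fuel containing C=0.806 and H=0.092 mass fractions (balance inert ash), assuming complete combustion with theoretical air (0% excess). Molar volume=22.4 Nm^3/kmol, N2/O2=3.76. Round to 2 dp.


Per kg fuel: CO2 = (C/12 kmol)*22.4 = (0.806/12)*22.4 = 1.50453 Nm^3
Per kg fuel: H2O = (H/2 kmol)*22.4 = (0.092/2)*22.4 = 1.03040 Nm^3
O2 needed per kg fuel = C/12 + H/4 = 0.806/12 + 0.092/4 = 0.09016667 kmol
Per kg fuel: N2 = O2*3.76*22.4 = 0.09016667*3.76*22.4 = 7.59420 Nm^3
Total per kg = 1.50453 + 1.03040 + 7.59420 = 10.12913 Nm^3
Total = 10.12913 * 4.2 = 42.54 Nm^3


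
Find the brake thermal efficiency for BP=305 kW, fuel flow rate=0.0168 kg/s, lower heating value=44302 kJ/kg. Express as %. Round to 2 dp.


eta_BTE = (BP / (mf * LHV)) * 100
Denominator = 0.0168 * 44302 = 744.2736 kW
eta_BTE = (305 / 744.2736) * 100 = 40.98%


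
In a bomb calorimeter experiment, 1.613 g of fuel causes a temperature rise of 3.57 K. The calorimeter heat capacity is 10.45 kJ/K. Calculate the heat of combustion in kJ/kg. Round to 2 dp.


Hc = C_cal * delta_T / m_fuel
Q_released = 10.45 * 3.57 = 37.3065 kJ
m_fuel = 1.613 g = 1.613/1000 kg = 0.001613 kg
Hc = 37.3065 / 0.001613 = 23128.64 kJ/kg


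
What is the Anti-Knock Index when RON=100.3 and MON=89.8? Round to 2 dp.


AKI = (RON + MON) / 2
AKI = (100.3 + 89.8) / 2
AKI = 190.1 / 2 = 95.05


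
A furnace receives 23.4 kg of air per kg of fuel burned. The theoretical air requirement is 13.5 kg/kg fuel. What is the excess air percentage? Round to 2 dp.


Excess air = actual - stoichiometric = 23.4 - 13.5 = 9.90 kg/kg fuel
Excess air % = (excess / stoich) * 100 = (9.90 / 13.5) * 100 = 73.33%


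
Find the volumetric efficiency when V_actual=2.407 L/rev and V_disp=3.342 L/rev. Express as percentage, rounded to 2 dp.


eta_v = (V_actual / V_disp) * 100
Ratio = 2.407 / 3.342 = 0.7202
eta_v = 0.7202 * 100 = 72.02%


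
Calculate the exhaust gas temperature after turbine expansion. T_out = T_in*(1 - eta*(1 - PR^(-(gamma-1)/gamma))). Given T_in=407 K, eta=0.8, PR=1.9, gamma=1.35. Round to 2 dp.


T_out = T_in * (1 - eta * (1 - PR^(-(gamma-1)/gamma)))
Exponent = -(1.35-1)/1.35 = -0.25925926
PR^exp = 1.9^(-0.25925926) = 0.84670193
Factor = 1 - 0.8*(1 - 0.84670193) = 0.87736154
T_out = 407 * 0.87736154 = 357.09 K


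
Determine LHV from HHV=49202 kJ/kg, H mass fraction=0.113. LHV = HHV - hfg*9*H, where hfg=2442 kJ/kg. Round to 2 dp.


LHV = HHV - hfg * 9 * H
Water correction = 2442 * 9 * 0.113 = 2483.514 kJ/kg
LHV = 49202 - 2483.514 = 46718.49 kJ/kg


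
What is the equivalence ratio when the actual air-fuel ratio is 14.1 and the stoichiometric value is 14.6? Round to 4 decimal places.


phi = AFR_stoich / AFR_actual
phi = 14.6 / 14.1 = 1.0355


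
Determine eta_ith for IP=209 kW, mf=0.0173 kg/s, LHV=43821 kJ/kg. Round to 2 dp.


eta_ith = (IP / (mf * LHV)) * 100
Denominator = 0.0173 * 43821 = 758.1033 kW
eta_ith = (209 / 758.1033) * 100 = 27.57%


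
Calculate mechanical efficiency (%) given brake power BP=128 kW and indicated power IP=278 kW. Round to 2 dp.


eta_mech = (BP / IP) * 100
Ratio = 128 / 278 = 0.4604
eta_mech = 0.4604 * 100 = 46.04%
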